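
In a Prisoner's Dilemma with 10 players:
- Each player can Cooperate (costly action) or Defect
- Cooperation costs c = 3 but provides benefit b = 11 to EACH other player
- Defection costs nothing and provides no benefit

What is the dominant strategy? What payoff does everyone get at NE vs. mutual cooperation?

Dominant: Defect; NE payoff = 0; Coop payoff = 96

Work:
Defect dominates (saves cost c = 3, benefit to others is external)
NE: All defect → everyone gets 0
If all cooperate: each receives (9)×11 - 3 = 96
Social dilemma: 96 > 0 but NE gives 0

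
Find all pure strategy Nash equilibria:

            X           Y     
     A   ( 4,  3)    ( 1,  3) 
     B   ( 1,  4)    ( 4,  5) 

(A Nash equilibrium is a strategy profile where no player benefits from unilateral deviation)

Nash equilibrium: (A, X), (B, Y)

Work:
Best responses:
  P1 vs X: payoffs [4, 1] → best response A (payoff 4)
  P1 vs Y: payoffs [1, 4] → best response B (payoff 4)
  P2 vs A: payoffs [3, 3] → best response X/Y (payoff 3)
  P2 vs B: payoffs [4, 5] → best response Y (payoff 5)
Mutual best responses: (A,X), (B,Y) → Nash equilibria.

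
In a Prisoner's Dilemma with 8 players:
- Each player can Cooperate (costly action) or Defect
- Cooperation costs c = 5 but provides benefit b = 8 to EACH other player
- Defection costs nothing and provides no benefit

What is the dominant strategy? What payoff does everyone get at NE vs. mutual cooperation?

Dominant: Defect; NE payoff = 0; Coop payoff = 51

Work:
Defect dominates (saves cost c = 5, benefit to others is external)
NE: All defect → everyone gets 0
If all cooperate: each receives (7)×8 - 5 = 51
Social dilemma: 51 > 0 but NE gives 0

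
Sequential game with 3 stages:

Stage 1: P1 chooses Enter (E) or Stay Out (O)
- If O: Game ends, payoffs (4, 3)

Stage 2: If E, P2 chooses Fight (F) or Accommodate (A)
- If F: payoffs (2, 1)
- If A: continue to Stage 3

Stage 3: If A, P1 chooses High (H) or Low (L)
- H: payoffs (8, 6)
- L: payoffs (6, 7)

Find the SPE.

SPE: (E, A, H); Outcome (8, 6)

Work:
Stage 3: P1 chooses H (8 vs 6)
Stage 2: P2: F->1, A->6 (anticipating H). Choose A
Stage 1: P1: O->4, E->8 (anticipating A, H). Choose E
SPE path: E -> A -> H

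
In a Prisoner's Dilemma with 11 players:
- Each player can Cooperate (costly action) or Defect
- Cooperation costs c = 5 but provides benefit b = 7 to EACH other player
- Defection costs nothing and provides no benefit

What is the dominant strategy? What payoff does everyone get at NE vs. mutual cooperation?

Dominant: Defect; NE payoff = 0; Coop payoff = 65

Work:
Defect dominates (saves cost c = 5, benefit to others is external)
NE: All defect → everyone gets 0
If all cooperate: each receives (10)×7 - 5 = 65
Social dilemma: 65 > 0 but NE gives 0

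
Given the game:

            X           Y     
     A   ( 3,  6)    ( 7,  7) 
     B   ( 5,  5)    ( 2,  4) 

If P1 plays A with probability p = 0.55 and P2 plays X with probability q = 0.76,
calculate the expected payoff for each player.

E[P1] = 4.104, E[P2] = 5.574

Work:
E[P1] = p·q·π₁(A,X) + p·(1-q)·π₁(A,Y) + (1-p)·q·π₁(B,X) + (1-p)·(1-q)·π₁(B,Y)
= 0.55·0.76·3 + 0.55·0.24·7 + 0.45·0.76·5 + 0.45·0.24·2
= 4.104

E[P2] = 5.574 (similar calculation)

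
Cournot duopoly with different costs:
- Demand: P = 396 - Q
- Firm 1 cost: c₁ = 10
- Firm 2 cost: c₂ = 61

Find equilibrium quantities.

q₁* = 145.67, q₂* = 94.67

Work:
Reaction: q₁ = (396 - 10 - q₂)/2
Reaction: q₂ = (396 - 61 - q₁)/2
Solve simultaneously:
q₁* = (396 - 2×10 + 61)/3 = 145.67
q₂* = (396 - 2×61 + 10)/3 = 94.67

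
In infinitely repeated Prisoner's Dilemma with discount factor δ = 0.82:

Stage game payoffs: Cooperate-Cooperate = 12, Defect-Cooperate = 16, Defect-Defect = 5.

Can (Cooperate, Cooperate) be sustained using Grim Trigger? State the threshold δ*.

δ* = 0.3636; since δ = 0.82 ≥ 0.3636, cooperation can be sustained

Work:
For Grim Trigger:
Cooperate forever: 12/(1-δ)
Defect then punished: 16 + 5·δ/(1-δ)
Need: 12/(1-δ) ≥ 16 + 5·δ/(1-δ)
Solving: δ ≥ (T-R)/(T-P) = (16-12)/(16-5) = 0.3636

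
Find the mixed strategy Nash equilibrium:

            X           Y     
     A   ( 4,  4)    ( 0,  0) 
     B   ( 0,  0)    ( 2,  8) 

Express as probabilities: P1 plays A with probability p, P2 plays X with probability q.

p = 0.6667, q = 0.3333

Work:
Find probabilities that make opponent indifferent:
P2 chooses q to make P1 indifferent between A and B
P1 chooses p to make P2 indifferent between X and Y
Mixed NE: P1 plays (A: 0.6667, B: 0.3333), P2 plays (X: 0.3333, Y: 0.6667)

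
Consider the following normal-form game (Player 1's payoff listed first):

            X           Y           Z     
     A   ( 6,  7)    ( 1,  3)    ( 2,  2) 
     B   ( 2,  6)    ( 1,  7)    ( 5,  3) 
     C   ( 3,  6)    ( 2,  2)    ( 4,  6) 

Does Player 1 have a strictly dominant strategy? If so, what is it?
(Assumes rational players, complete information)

No strictly dominant strategy exists for Player 1

Work:
A strategy strictly dominates another if it gives a strictly higher payoff against every opponent action. Compare each pair of P1's strategies column-by-column:
  A vs B: [6 vs 2, 1 vs 1, 2 vs 5] → A does not strictly dominate B (column Y: 1 ≤ 1)
  A vs C: [6 vs 3, 1 vs 2, 2 vs 4] → A does not strictly dominate C (column Y: 1 ≤ 2)
  B vs A: [2 vs 6, 1 vs 1, 5 vs 2] → B does not strictly dominate A (column X: 2 ≤ 6)
  B vs C: [2 vs 3, 1 vs 2, 5 vs 4] → B does not strictly dominate C (column X: 2 ≤ 3)
  C vs A: [3 vs 6, 2 vs 1, 4 vs 2] → C does not strictly dominate A (column X: 3 ≤ 6)
  C vs B: [3 vs 2, 2 vs 1, 4 vs 5] → C does not strictly dominate B (column Z: 4 ≤ 5)
No single strategy strictly dominates all others → no strictly dominant strategy.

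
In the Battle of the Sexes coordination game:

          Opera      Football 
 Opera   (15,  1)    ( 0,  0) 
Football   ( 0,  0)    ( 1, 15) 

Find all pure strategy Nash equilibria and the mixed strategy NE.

Pure NE: (Opera, Opera) and (Football, Football); Mixed NE: p = 0.9375, q = 0.0625

Work:
Check pure NE:
(Opera, Opera): (15, 1) - no unilateral deviation beneficial
(Football, Football): (1, 15) - no unilateral deviation beneficial
Mixed NE: P1 plays Opera with p = 0.9375, P2 plays Opera with q = 0.0625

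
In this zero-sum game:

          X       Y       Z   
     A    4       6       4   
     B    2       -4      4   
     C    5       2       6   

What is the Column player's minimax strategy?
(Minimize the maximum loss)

Column should play X, value = 5

Work:
Column player minimizes Row's maximum payoff:
Column X: max payoff to Row = 5
Column Y: max payoff to Row = 6
Column Z: max payoff to Row = 6
Minimum is 5, achieved by column X.
Minimax strategy: X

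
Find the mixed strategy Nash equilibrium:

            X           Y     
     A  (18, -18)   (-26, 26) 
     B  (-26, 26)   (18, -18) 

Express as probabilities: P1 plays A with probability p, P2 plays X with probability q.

p = 0.5, q = 0.5

Work:
Find probabilities that make opponent indifferent:
P2 chooses q to make P1 indifferent between A and B
P1 chooses p to make P2 indifferent between X and Y
Mixed NE: P1 plays (A: 0.5, B: 0.5), P2 plays (X: 0.5, Y: 0.5)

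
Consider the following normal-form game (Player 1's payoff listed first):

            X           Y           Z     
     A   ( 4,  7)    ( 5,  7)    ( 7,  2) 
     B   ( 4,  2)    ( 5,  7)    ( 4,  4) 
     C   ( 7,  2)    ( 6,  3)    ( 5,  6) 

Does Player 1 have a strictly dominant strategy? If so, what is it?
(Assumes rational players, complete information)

No strictly dominant strategy exists for Player 1

Work:
A strategy strictly dominates another if it gives a strictly higher payoff against every opponent action. Compare each pair of P1's strategies column-by-column:
  A vs B: [4 vs 4, 5 vs 5, 7 vs 4] → A does not strictly dominate B (column X: 4 ≤ 4)
  A vs C: [4 vs 7, 5 vs 6, 7 vs 5] → A does not strictly dominate C (column X: 4 ≤ 7)
  B vs A: [4 vs 4, 5 vs 5, 4 vs 7] → B does not strictly dominate A (column X: 4 ≤ 4)
  B vs C: [4 vs 7, 5 vs 6, 4 vs 5] → B does not strictly dominate C (column X: 4 ≤ 7)
  C vs A: [7 vs 4, 6 vs 5, 5 vs 7] → C does not strictly dominate A (column Z: 5 ≤ 7)
  C vs B: [7 vs 4, 6 vs 5, 5 vs 4] → C strictly dominates B
No single strategy strictly dominates all others → no strictly dominant strategy.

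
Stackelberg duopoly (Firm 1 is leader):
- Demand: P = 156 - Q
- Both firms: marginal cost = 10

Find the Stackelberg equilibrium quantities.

q₁* (leader) = 73.0, q₂* (follower) = 36.5

Work:
Follower's reaction: q₂ = (a - c - q₁)/2
Leader substitutes: π₁ = q₁·(a - q₁ - (a-c-q₁)/2 - c)
FOC: q₁* = (156 - 10)/2 = 73.00
Then: q₂* = (156 - 10 - 73.0)/2 = 36.50
Leader has first-mover advantage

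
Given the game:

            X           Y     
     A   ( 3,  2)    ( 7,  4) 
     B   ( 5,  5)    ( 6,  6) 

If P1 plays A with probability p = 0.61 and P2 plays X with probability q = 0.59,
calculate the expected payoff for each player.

E[P1] = 4.9403, E[P2] = 3.8301

Work:
E[P1] = p·q·π₁(A,X) + p·(1-q)·π₁(A,Y) + (1-p)·q·π₁(B,X) + (1-p)·(1-q)·π₁(B,Y)
= 0.61·0.59·3 + 0.61·0.41·7 + 0.39·0.59·5 + 0.39·0.41·6
= 4.9403

E[P2] = 3.8301 (similar calculation)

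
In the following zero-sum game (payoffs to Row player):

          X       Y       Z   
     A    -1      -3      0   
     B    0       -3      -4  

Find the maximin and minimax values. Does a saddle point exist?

Maximin = -3, Minimax = -3, Saddle: True

Work:
Row minimums: [-3, -4] → maximin = -3
Column maximums: [0, -3, 0] → minimax = -3
Saddle point exists! Game value = -3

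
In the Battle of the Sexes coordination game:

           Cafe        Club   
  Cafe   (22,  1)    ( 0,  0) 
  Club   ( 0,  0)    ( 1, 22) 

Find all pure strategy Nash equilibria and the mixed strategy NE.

Pure NE: (Cafe, Cafe) and (Club, Club); Mixed NE: p = 0.9565, q = 0.0435

Work:
Check pure NE:
(Cafe, Cafe): (22, 1) - no unilateral deviation beneficial
(Club, Club): (1, 22) - no unilateral deviation beneficial
Mixed NE: P1 plays Cafe with p = 0.9565, P2 plays Cafe with q = 0.0435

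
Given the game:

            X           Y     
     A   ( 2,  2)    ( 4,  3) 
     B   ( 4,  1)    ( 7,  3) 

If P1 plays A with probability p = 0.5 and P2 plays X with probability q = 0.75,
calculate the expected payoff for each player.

E[P1] = 3.625, E[P2] = 1.875

Work:
E[P1] = p·q·π₁(A,X) + p·(1-q)·π₁(A,Y) + (1-p)·q·π₁(B,X) + (1-p)·(1-q)·π₁(B,Y)
= 0.5·0.75·2 + 0.5·0.25·4 + 0.5·0.75·4 + 0.5·0.25·7
= 3.625

E[P2] = 1.875 (similar calculation)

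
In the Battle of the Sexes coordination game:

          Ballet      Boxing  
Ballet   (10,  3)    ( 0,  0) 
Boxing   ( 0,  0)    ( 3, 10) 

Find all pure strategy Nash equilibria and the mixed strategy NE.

Pure NE: (Ballet, Ballet) and (Boxing, Boxing); Mixed NE: p = 0.7692, q = 0.2308

Work:
Check pure NE:
(Ballet, Ballet): (10, 3) - no unilateral deviation beneficial
(Boxing, Boxing): (3, 10) - no unilateral deviation beneficial
Mixed NE: P1 plays Ballet with p = 0.7692, P2 plays Ballet with q = 0.2308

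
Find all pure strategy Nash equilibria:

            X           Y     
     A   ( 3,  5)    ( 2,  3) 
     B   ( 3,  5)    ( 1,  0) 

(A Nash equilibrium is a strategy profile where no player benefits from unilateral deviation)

Nash equilibrium: (A, X), (B, X)

Work:
Best responses:
  P1 vs X: payoffs [3, 3] → best response A/B (payoff 3)
  P1 vs Y: payoffs [2, 1] → best response A (payoff 2)
  P2 vs A: payoffs [5, 3] → best response X (payoff 5)
  P2 vs B: payoffs [5, 0] → best response X (payoff 5)
Mutual best responses: (A,X), (B,X) → Nash equilibria.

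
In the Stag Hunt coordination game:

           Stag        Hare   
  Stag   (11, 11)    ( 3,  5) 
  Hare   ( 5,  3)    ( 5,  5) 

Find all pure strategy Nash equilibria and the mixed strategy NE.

Pure NE: (Stag, Stag) and (Hare, Hare); Mixed NE: p = 0.25, q = 0.25

Work:
Check pure NE:
(Stag, Stag): (11, 11) - no unilateral deviation beneficial
(Hare, Hare): (5, 5) - no unilateral deviation beneficial
Mixed NE: P1 plays Stag with p = 0.25, P2 plays Stag with q = 0.25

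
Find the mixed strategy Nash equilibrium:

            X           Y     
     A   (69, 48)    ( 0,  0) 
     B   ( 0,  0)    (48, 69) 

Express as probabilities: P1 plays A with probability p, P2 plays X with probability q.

p = 0.5897, q = 0.4103

Work:
Find probabilities that make opponent indifferent:
P2 chooses q to make P1 indifferent between A and B
P1 chooses p to make P2 indifferent between X and Y
Mixed NE: P1 plays (A: 0.5897, B: 0.4103), P2 plays (X: 0.4103, Y: 0.5897)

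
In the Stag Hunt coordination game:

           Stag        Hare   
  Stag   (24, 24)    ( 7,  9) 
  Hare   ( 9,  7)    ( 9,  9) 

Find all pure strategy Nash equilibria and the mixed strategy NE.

Pure NE: (Stag, Stag) and (Hare, Hare); Mixed NE: p = 0.1176, q = 0.1176

Work:
Check pure NE:
(Stag, Stag): (24, 24) - no unilateral deviation beneficial
(Hare, Hare): (9, 9) - no unilateral deviation beneficial
Mixed NE: P1 plays Stag with p = 0.1176, P2 plays Stag with q = 0.1176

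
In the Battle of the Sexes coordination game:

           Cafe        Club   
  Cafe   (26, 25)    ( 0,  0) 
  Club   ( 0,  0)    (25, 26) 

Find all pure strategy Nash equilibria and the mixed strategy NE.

Pure NE: (Cafe, Cafe) and (Club, Club); Mixed NE: p = 0.5098, q = 0.4902

Work:
Check pure NE:
(Cafe, Cafe): (26, 25) - no unilateral deviation beneficial
(Club, Club): (25, 26) - no unilateral deviation beneficial
Mixed NE: P1 plays Cafe with p = 0.5098, P2 plays Cafe with q = 0.4902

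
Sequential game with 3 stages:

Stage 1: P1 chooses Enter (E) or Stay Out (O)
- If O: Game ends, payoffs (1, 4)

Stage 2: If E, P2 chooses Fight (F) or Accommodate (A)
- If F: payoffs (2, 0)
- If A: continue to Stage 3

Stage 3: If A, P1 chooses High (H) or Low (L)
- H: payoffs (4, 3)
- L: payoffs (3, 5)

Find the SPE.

SPE: (E, A, H); Outcome (4, 3)

Work:
Stage 3: P1 chooses H (4 vs 3)
Stage 2: P2: F->0, A->3 (anticipating H). Choose A
Stage 1: P1: O->1, E->4 (anticipating A, H). Choose E
SPE path: E -> A -> H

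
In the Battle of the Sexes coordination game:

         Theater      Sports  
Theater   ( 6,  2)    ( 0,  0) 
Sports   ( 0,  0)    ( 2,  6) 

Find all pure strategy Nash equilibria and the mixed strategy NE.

Pure NE: (Theater, Theater) and (Sports, Sports); Mixed NE: p = 0.75, q = 0.25

Work:
Check pure NE:
(Theater, Theater): (6, 2) - no unilateral deviation beneficial
(Sports, Sports): (2, 6) - no unilateral deviation beneficial
Mixed NE: P1 plays Theater with p = 0.75, P2 plays Theater with q = 0.25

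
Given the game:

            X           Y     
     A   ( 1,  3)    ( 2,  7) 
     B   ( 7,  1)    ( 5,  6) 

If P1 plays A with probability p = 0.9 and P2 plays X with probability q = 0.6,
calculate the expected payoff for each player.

E[P1] = 1.88, E[P2] = 4.44

Work:
E[P1] = p·q·π₁(A,X) + p·(1-q)·π₁(A,Y) + (1-p)·q·π₁(B,X) + (1-p)·(1-q)·π₁(B,Y)
= 0.9·0.6·1 + 0.9·0.4·2 + 0.1·0.6·7 + 0.1·0.4·5
= 1.88

E[P2] = 4.44 (similar calculation)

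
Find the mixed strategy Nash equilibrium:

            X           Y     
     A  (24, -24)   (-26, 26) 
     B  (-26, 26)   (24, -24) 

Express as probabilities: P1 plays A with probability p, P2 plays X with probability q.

p = 0.5, q = 0.5

Work:
Find probabilities that make opponent indifferent:
P2 chooses q to make P1 indifferent between A and B
P1 chooses p to make P2 indifferent between X and Y
Mixed NE: P1 plays (A: 0.5, B: 0.5), P2 plays (X: 0.5, Y: 0.5)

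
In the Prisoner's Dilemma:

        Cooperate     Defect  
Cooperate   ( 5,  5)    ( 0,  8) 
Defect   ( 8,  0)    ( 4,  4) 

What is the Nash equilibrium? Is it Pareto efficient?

(Defect, Defect) is NE; not Pareto efficient

Work:
Defect dominates Cooperate for both players:
If P2 cooperates: Defect (8) > Cooperate (5)
If P2 defects: Defect (4) > Cooperate (0)
NE: (Defect, Defect) with payoff (4, 4)
But (Cooperate, Cooperate) = (5, 5) Pareto dominates (4, 4)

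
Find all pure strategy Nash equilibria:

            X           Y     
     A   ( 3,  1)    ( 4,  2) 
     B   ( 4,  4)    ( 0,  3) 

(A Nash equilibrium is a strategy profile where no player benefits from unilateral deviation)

Nash equilibrium: (A, Y), (B, X)

Work:
Best responses:
  P1 vs X: payoffs [3, 4] → best response B (payoff 4)
  P1 vs Y: payoffs [4, 0] → best response A (payoff 4)
  P2 vs A: payoffs [1, 2] → best response Y (payoff 2)
  P2 vs B: payoffs [4, 3] → best response X (payoff 4)
Mutual best responses: (A,Y), (B,X) → Nash equilibria.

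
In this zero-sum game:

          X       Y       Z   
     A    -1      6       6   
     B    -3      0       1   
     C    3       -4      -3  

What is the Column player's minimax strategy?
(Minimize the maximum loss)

Column should play X, value = 3

Work:
Column player minimizes Row's maximum payoff:
Column X: max payoff to Row = 3
Column Y: max payoff to Row = 6
Column Z: max payoff to Row = 6
Minimum is 3, achieved by column X.
Minimax strategy: X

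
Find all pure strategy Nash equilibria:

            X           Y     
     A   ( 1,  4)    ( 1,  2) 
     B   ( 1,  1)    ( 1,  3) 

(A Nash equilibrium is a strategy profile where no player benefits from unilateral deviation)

Nash equilibrium: (A, X), (B, Y)

Work:
Best responses:
  P1 vs X: payoffs [1, 1] → best response A/B (payoff 1)
  P1 vs Y: payoffs [1, 1] → best response A/B (payoff 1)
  P2 vs A: payoffs [4, 2] → best response X (payoff 4)
  P2 vs B: payoffs [1, 3] → best response Y (payoff 3)
Mutual best responses: (A,X), (B,Y) → Nash equilibria.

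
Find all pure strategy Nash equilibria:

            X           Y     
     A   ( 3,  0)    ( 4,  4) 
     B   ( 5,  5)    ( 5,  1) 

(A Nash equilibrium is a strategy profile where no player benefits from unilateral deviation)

Nash equilibrium: (B, X)

Work:
Best responses:
  P1 vs X: payoffs [3, 5] → best response B (payoff 5)
  P1 vs Y: payoffs [4, 5] → best response B (payoff 5)
  P2 vs A: payoffs [0, 4] → best response Y (payoff 4)
  P2 vs B: payoffs [5, 1] → best response X (payoff 5)
Mutual best responses: (B,X) → Nash equilibria.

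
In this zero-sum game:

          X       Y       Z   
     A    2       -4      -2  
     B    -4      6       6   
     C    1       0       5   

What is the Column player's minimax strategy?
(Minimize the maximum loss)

Column should play X, value = 2

Work:
Column player minimizes Row's maximum payoff:
Column X: max payoff to Row = 2
Column Y: max payoff to Row = 6
Column Z: max payoff to Row = 6
Minimum is 2, achieved by column X.
Minimax strategy: X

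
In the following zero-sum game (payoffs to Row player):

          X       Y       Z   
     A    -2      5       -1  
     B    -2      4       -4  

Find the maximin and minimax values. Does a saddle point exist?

Maximin = -2, Minimax = -2, Saddle: True

Work:
Row minimums: [-2, -4] → maximin = -2
Column maximums: [-2, 5, -1] → minimax = -2
Saddle point exists! Game value = -2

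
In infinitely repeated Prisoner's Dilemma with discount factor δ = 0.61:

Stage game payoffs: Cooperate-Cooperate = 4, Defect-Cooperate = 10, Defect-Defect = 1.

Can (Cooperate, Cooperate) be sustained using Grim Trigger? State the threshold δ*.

δ* = 0.6667; since δ = 0.61 < 0.6667, cooperation cannot be sustained

Work:
For Grim Trigger:
Cooperate forever: 4/(1-δ)
Defect then punished: 10 + 1·δ/(1-δ)
Need: 4/(1-δ) ≥ 10 + 1·δ/(1-δ)
Solving: δ ≥ (T-R)/(T-P) = (10-4)/(10-1) = 0.6667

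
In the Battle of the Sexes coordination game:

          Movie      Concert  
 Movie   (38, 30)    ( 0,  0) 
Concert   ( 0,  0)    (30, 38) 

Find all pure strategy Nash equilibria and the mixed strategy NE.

Pure NE: (Movie, Movie) and (Concert, Concert); Mixed NE: p = 0.5588, q = 0.4412

Work:
Check pure NE:
(Movie, Movie): (38, 30) - no unilateral deviation beneficial
(Concert, Concert): (30, 38) - no unilateral deviation beneficial
Mixed NE: P1 plays Movie with p = 0.5588, P2 plays Movie with q = 0.4412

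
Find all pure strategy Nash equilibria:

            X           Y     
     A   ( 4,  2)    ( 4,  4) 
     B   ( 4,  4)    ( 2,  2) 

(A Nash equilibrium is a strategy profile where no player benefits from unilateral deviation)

Nash equilibrium: (A, Y), (B, X)

Work:
Best responses:
  P1 vs X: payoffs [4, 4] → best response A/B (payoff 4)
  P1 vs Y: payoffs [4, 2] → best response A (payoff 4)
  P2 vs A: payoffs [2, 4] → best response Y (payoff 4)
  P2 vs B: payoffs [4, 2] → best response X (payoff 4)
Mutual best responses: (A,Y), (B,X) → Nash equilibria.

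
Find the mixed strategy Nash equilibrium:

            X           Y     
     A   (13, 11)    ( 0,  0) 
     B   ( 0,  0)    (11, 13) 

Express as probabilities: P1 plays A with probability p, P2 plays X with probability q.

p = 0.5417, q = 0.4583

Work:
Find probabilities that make opponent indifferent:
P2 chooses q to make P1 indifferent between A and B
P1 chooses p to make P2 indifferent between X and Y
Mixed NE: P1 plays (A: 0.5417, B: 0.4583), P2 plays (X: 0.4583, Y: 0.5417)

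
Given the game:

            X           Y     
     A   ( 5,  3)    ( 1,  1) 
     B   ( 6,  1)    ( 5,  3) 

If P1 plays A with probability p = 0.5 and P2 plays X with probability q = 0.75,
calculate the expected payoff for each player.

E[P1] = 4.875, E[P2] = 2.0

Work:
E[P1] = p·q·π₁(A,X) + p·(1-q)·π₁(A,Y) + (1-p)·q·π₁(B,X) + (1-p)·(1-q)·π₁(B,Y)
= 0.5·0.75·5 + 0.5·0.25·1 + 0.5·0.75·6 + 0.5·0.25·5
= 4.875

E[P2] = 2.0 (similar calculation)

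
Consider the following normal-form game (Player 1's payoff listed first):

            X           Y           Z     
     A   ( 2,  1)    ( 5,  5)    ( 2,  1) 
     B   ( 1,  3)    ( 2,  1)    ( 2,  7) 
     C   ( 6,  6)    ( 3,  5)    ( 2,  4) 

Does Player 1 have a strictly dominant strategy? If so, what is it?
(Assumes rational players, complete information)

No strictly dominant strategy exists for Player 1

Work:
A strategy strictly dominates another if it gives a strictly higher payoff against every opponent action. Compare each pair of P1's strategies column-by-column:
  A vs B: [2 vs 1, 5 vs 2, 2 vs 2] → A does not strictly dominate B (column Z: 2 ≤ 2)
  A vs C: [2 vs 6, 5 vs 3, 2 vs 2] → A does not strictly dominate C (column X: 2 ≤ 6)
  B vs A: [1 vs 2, 2 vs 5, 2 vs 2] → B does not strictly dominate A (column X: 1 ≤ 2)
  B vs C: [1 vs 6, 2 vs 3, 2 vs 2] → B does not strictly dominate C (column X: 1 ≤ 6)
  C vs A: [6 vs 2, 3 vs 5, 2 vs 2] → C does not strictly dominate A (column Y: 3 ≤ 5)
  C vs B: [6 vs 1, 3 vs 2, 2 vs 2] → C does not strictly dominate B (column Z: 2 ≤ 2)
No single strategy strictly dominates all others → no strictly dominant strategy.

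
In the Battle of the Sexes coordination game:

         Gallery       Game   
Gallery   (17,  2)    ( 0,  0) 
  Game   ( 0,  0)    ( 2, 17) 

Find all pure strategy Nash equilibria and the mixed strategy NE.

Pure NE: (Gallery, Gallery) and (Game, Game); Mixed NE: p = 0.8947, q = 0.1053

Work:
Check pure NE:
(Gallery, Gallery): (17, 2) - no unilateral deviation beneficial
(Game, Game): (2, 17) - no unilateral deviation beneficial
Mixed NE: P1 plays Gallery with p = 0.8947, P2 plays Gallery with q = 0.1053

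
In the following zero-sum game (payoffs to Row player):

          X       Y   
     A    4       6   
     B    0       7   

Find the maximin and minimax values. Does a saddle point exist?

Maximin = 4, Minimax = 4, Saddle: True

Work:
Row minimums: [4, 0] → maximin = 4
Column maximums: [4, 7] → minimax = 4
Saddle point exists! Game value = 4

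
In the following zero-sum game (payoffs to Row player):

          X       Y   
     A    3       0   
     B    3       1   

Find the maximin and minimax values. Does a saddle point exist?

Maximin = 1, Minimax = 1, Saddle: True

Work:
Row minimums: [0, 1] → maximin = 1
Column maximums: [3, 1] → minimax = 1
Saddle point exists! Game value = 1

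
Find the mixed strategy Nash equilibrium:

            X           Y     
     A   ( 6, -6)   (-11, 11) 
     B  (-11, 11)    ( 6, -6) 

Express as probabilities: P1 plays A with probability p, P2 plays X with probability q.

p = 0.5, q = 0.5

Work:
Find probabilities that make opponent indifferent:
P2 chooses q to make P1 indifferent between A and B
P1 chooses p to make P2 indifferent between X and Y
Mixed NE: P1 plays (A: 0.5, B: 0.5), P2 plays (X: 0.5, Y: 0.5)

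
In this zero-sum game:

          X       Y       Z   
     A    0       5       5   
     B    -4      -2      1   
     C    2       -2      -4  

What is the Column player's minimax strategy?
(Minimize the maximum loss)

Column should play X, value = 2

Work:
Column player minimizes Row's maximum payoff:
Column X: max payoff to Row = 2
Column Y: max payoff to Row = 5
Column Z: max payoff to Row = 5
Minimum is 2, achieved by column X.
Minimax strategy: X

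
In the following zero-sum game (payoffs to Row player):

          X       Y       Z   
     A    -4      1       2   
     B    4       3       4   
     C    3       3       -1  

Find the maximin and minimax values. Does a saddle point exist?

Maximin = 3, Minimax = 3, Saddle: True

Work:
Row minimums: [-4, 3, -1] → maximin = 3
Column maximums: [4, 3, 4] → minimax = 3
Saddle point exists! Game value = 3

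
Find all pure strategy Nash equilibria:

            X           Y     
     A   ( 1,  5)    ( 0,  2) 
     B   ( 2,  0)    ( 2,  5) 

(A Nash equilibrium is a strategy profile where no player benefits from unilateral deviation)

Nash equilibrium: (B, Y)

Work:
Best responses:
  P1 vs X: payoffs [1, 2] → best response B (payoff 2)
  P1 vs Y: payoffs [0, 2] → best response B (payoff 2)
  P2 vs A: payoffs [5, 2] → best response X (payoff 5)
  P2 vs B: payoffs [0, 5] → best response Y (payoff 5)
Mutual best responses: (B,Y) → Nash equilibria.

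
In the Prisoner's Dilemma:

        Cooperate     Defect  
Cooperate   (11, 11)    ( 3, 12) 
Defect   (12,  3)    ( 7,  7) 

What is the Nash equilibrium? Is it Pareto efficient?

(Defect, Defect) is NE; not Pareto efficient

Work:
Defect dominates Cooperate for both players:
If P2 cooperates: Defect (12) > Cooperate (11)
If P2 defects: Defect (7) > Cooperate (3)
NE: (Defect, Defect) with payoff (7, 7)
But (Cooperate, Cooperate) = (11, 11) Pareto dominates (7, 7)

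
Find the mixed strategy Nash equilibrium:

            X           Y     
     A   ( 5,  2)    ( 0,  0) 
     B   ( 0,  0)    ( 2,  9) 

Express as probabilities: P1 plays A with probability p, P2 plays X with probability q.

p = 0.8182, q = 0.2857

Work:
Find probabilities that make opponent indifferent:
P2 chooses q to make P1 indifferent between A and B
P1 chooses p to make P2 indifferent between X and Y
Mixed NE: P1 plays (A: 0.8182, B: 0.1818), P2 plays (X: 0.2857, Y: 0.7143)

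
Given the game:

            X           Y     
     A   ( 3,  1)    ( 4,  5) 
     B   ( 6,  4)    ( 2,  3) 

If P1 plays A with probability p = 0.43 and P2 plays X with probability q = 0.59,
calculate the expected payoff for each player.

E[P1] = 3.9515, E[P2] = 3.1815

Work:
E[P1] = p·q·π₁(A,X) + p·(1-q)·π₁(A,Y) + (1-p)·q·π₁(B,X) + (1-p)·(1-q)·π₁(B,Y)
= 0.43·0.59·3 + 0.43·0.41·4 + 0.57·0.59·6 + 0.57·0.41·2
= 3.9515

E[P2] = 3.1815 (similar calculation)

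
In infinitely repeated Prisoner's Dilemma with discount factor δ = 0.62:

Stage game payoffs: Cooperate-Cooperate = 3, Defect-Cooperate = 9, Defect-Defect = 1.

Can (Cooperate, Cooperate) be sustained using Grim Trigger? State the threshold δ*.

δ* = 0.75; since δ = 0.62 < 0.75, cooperation cannot be sustained

Work:
For Grim Trigger:
Cooperate forever: 3/(1-δ)
Defect then punished: 9 + 1·δ/(1-δ)
Need: 3/(1-δ) ≥ 9 + 1·δ/(1-δ)
Solving: δ ≥ (T-R)/(T-P) = (9-3)/(9-1) = 0.75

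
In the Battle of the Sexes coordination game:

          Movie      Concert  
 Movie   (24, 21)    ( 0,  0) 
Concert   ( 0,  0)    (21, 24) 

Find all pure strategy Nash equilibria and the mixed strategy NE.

Pure NE: (Movie, Movie) and (Concert, Concert); Mixed NE: p = 0.5333, q = 0.4667

Work:
Check pure NE:
(Movie, Movie): (24, 21) - no unilateral deviation beneficial
(Concert, Concert): (21, 24) - no unilateral deviation beneficial
Mixed NE: P1 plays Movie with p = 0.5333, P2 plays Movie with q = 0.4667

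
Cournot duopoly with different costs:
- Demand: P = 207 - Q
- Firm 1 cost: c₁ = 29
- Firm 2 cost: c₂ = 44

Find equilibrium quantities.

q₁* = 64.33, q₂* = 49.33

Work:
Reaction: q₁ = (207 - 29 - q₂)/2
Reaction: q₂ = (207 - 44 - q₁)/2
Solve simultaneously:
q₁* = (207 - 2×29 + 44)/3 = 64.33
q₂* = (207 - 2×44 + 29)/3 = 49.33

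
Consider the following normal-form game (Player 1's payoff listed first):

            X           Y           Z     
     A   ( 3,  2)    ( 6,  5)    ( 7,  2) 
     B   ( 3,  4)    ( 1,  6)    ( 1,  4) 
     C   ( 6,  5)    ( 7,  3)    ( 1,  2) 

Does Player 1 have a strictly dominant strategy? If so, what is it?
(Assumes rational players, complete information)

No strictly dominant strategy exists for Player 1

Work:
A strategy strictly dominates another if it gives a strictly higher payoff against every opponent action. Compare each pair of P1's strategies column-by-column:
  A vs B: [3 vs 3, 6 vs 1, 7 vs 1] → A does not strictly dominate B (column X: 3 ≤ 3)
  A vs C: [3 vs 6, 6 vs 7, 7 vs 1] → A does not strictly dominate C (column X: 3 ≤ 6)
  B vs A: [3 vs 3, 1 vs 6, 1 vs 7] → B does not strictly dominate A (column X: 3 ≤ 3)
  B vs C: [3 vs 6, 1 vs 7, 1 vs 1] → B does not strictly dominate C (column X: 3 ≤ 6)
  C vs A: [6 vs 3, 7 vs 6, 1 vs 7] → C does not strictly dominate A (column Z: 1 ≤ 7)
  C vs B: [6 vs 3, 7 vs 1, 1 vs 1] → C does not strictly dominate B (column Z: 1 ≤ 1)
No single strategy strictly dominates all others → no strictly dominant strategy.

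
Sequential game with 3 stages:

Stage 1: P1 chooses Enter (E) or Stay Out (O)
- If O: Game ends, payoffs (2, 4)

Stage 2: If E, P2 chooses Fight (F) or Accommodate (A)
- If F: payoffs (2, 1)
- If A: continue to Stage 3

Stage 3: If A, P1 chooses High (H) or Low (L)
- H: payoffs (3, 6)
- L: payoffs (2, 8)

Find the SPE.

SPE: (E, A, H); Outcome (3, 6)

Work:
Stage 3: P1 chooses H (3 vs 2)
Stage 2: P2: F->1, A->6 (anticipating H). Choose A
Stage 1: P1: O->2, E->3 (anticipating A, H). Choose E
SPE path: E -> A -> H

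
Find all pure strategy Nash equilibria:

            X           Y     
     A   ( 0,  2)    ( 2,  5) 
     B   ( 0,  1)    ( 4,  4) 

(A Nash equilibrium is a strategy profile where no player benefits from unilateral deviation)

Nash equilibrium: (B, Y)

Work:
Best responses:
  P1 vs X: payoffs [0, 0] → best response A/B (payoff 0)
  P1 vs Y: payoffs [2, 4] → best response B (payoff 4)
  P2 vs A: payoffs [2, 5] → best response Y (payoff 5)
  P2 vs B: payoffs [1, 4] → best response Y (payoff 4)
Mutual best responses: (B,Y) → Nash equilibria.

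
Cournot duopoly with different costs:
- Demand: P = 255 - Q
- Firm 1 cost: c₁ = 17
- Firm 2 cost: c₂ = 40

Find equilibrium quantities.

q₁* = 87.0, q₂* = 64.0

Work:
Reaction: q₁ = (255 - 17 - q₂)/2
Reaction: q₂ = (255 - 40 - q₁)/2
Solve simultaneously:
q₁* = (255 - 2×17 + 40)/3 = 87.0
q₂* = (255 - 2×40 + 17)/3 = 64.0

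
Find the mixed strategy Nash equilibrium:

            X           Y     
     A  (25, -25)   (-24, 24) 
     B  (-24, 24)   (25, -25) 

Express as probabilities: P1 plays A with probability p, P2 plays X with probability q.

p = 0.5, q = 0.5

Work:
Find probabilities that make opponent indifferent:
P2 chooses q to make P1 indifferent between A and B
P1 chooses p to make P2 indifferent between X and Y
Mixed NE: P1 plays (A: 0.5, B: 0.5), P2 plays (X: 0.5, Y: 0.5)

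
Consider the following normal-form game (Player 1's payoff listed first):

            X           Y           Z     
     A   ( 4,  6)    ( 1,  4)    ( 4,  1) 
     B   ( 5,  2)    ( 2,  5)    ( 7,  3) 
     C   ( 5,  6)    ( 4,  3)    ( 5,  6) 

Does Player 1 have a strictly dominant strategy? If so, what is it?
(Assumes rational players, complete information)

No strictly dominant strategy exists for Player 1

Work:
A strategy strictly dominates another if it gives a strictly higher payoff against every opponent action. Compare each pair of P1's strategies column-by-column:
  A vs B: [4 vs 5, 1 vs 2, 4 vs 7] → A does not strictly dominate B (column X: 4 ≤ 5)
  A vs C: [4 vs 5, 1 vs 4, 4 vs 5] → A does not strictly dominate C (column X: 4 ≤ 5)
  B vs A: [5 vs 4, 2 vs 1, 7 vs 4] → B strictly dominates A
  B vs C: [5 vs 5, 2 vs 4, 7 vs 5] → B does not strictly dominate C (column X: 5 ≤ 5)
  C vs A: [5 vs 4, 4 vs 1, 5 vs 4] → C strictly dominates A
  C vs B: [5 vs 5, 4 vs 2, 5 vs 7] → C does not strictly dominate B (column X: 5 ≤ 5)
No single strategy strictly dominates all others → no strictly dominant strategy.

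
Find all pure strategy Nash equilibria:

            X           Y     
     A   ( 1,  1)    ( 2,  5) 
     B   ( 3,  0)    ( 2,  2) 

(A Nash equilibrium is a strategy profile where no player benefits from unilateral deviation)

Nash equilibrium: (A, Y), (B, Y)

Work:
Best responses:
  P1 vs X: payoffs [1, 3] → best response B (payoff 3)
  P1 vs Y: payoffs [2, 2] → best response A/B (payoff 2)
  P2 vs A: payoffs [1, 5] → best response Y (payoff 5)
  P2 vs B: payoffs [0, 2] → best response Y (payoff 2)
Mutual best responses: (A,Y), (B,Y) → Nash equilibria.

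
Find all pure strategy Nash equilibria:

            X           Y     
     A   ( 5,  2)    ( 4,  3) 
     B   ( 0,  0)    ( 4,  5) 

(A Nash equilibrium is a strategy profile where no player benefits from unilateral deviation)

Nash equilibrium: (A, Y), (B, Y)

Work:
Best responses:
  P1 vs X: payoffs [5, 0] → best response A (payoff 5)
  P1 vs Y: payoffs [4, 4] → best response A/B (payoff 4)
  P2 vs A: payoffs [2, 3] → best response Y (payoff 3)
  P2 vs B: payoffs [0, 5] → best response Y (payoff 5)
Mutual best responses: (A,Y), (B,Y) → Nash equilibria.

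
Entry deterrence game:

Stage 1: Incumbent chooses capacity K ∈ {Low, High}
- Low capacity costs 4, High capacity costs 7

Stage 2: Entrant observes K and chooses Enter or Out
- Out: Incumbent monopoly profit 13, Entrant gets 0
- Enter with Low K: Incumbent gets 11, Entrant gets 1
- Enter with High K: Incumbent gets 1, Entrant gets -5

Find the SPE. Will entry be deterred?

SPE: (Low, Enter|Low, Out|High); Entry not deterred. Incumbent net profit = 7, Entrant gets 1

Work:
After Low K: Entrant enters (1 > 0)
After High K: Entrant stays out (-5 < 0)
Incumbent: Low → 11−4=7, High → 13−7=6
Incumbent chooses Low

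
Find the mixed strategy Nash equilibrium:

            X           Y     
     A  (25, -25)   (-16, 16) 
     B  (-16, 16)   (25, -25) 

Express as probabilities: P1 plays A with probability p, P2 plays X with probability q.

p = 0.5, q = 0.5

Work:
Find probabilities that make opponent indifferent:
P2 chooses q to make P1 indifferent between A and B
P1 chooses p to make P2 indifferent between X and Y
Mixed NE: P1 plays (A: 0.5, B: 0.5), P2 plays (X: 0.5, Y: 0.5)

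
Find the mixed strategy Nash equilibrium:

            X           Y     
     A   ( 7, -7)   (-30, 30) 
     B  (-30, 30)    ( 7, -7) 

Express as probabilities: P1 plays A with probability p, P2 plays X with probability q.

p = 0.5, q = 0.5

Work:
Find probabilities that make opponent indifferent:
P2 chooses q to make P1 indifferent between A and B
P1 chooses p to make P2 indifferent between X and Y
Mixed NE: P1 plays (A: 0.5, B: 0.5), P2 plays (X: 0.5, Y: 0.5)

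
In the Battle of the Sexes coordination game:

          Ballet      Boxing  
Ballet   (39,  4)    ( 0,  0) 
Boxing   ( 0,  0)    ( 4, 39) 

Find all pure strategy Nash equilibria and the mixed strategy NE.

Pure NE: (Ballet, Ballet) and (Boxing, Boxing); Mixed NE: p = 0.907, q = 0.093

Work:
Check pure NE:
(Ballet, Ballet): (39, 4) - no unilateral deviation beneficial
(Boxing, Boxing): (4, 39) - no unilateral deviation beneficial
Mixed NE: P1 plays Ballet with p = 0.907, P2 plays Ballet with q = 0.093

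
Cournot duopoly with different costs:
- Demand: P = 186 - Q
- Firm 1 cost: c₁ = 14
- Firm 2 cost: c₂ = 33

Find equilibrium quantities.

q₁* = 63.67, q₂* = 44.67

Work:
Reaction: q₁ = (186 - 14 - q₂)/2
Reaction: q₂ = (186 - 33 - q₁)/2
Solve simultaneously:
q₁* = (186 - 2×14 + 33)/3 = 63.67
q₂* = (186 - 2×33 + 14)/3 = 44.67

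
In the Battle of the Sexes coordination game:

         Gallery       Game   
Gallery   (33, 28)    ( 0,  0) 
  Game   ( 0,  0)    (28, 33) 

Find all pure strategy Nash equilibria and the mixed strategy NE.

Pure NE: (Gallery, Gallery) and (Game, Game); Mixed NE: p = 0.541, q = 0.459

Work:
Check pure NE:
(Gallery, Gallery): (33, 28) - no unilateral deviation beneficial
(Game, Game): (28, 33) - no unilateral deviation beneficial
Mixed NE: P1 plays Gallery with p = 0.541, P2 plays Gallery with q = 0.459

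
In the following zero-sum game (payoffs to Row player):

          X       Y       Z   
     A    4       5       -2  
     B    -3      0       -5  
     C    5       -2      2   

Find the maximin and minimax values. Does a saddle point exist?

Maximin = -2, Minimax = 2, Saddle: False

Work:
Row minimums: [-2, -5, -2] → maximin = -2
Column maximums: [5, 5, 2] → minimax = 2
No saddle point (maximin ≠ minimax). Mixed strategy needed.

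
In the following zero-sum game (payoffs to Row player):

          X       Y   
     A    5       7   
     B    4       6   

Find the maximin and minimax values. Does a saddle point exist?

Maximin = 5, Minimax = 5, Saddle: True

Work:
Row minimums: [5, 4] → maximin = 5
Column maximums: [5, 7] → minimax = 5
Saddle point exists! Game value = 5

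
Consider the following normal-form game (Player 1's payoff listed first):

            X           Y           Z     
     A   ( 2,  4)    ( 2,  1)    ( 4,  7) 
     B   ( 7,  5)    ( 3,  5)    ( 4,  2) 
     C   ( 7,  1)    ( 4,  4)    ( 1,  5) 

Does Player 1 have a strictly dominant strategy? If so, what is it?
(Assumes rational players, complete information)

No strictly dominant strategy exists for Player 1

Work:
A strategy strictly dominates another if it gives a strictly higher payoff against every opponent action. Compare each pair of P1's strategies column-by-column:
  A vs B: [2 vs 7, 2 vs 3, 4 vs 4] → A does not strictly dominate B (column X: 2 ≤ 7)
  A vs C: [2 vs 7, 2 vs 4, 4 vs 1] → A does not strictly dominate C (column X: 2 ≤ 7)
  B vs A: [7 vs 2, 3 vs 2, 4 vs 4] → B does not strictly dominate A (column Z: 4 ≤ 4)
  B vs C: [7 vs 7, 3 vs 4, 4 vs 1] → B does not strictly dominate C (column X: 7 ≤ 7)
  C vs A: [7 vs 2, 4 vs 2, 1 vs 4] → C does not strictly dominate A (column Z: 1 ≤ 4)
  C vs B: [7 vs 7, 4 vs 3, 1 vs 4] → C does not strictly dominate B (column X: 7 ≤ 7)
No single strategy strictly dominates all others → no strictly dominant strategy.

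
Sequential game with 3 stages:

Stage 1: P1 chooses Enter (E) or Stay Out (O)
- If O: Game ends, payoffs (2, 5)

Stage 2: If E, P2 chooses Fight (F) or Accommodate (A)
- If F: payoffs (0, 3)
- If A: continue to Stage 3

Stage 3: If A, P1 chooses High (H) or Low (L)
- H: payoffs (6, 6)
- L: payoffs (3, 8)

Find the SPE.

SPE: (E, A, H); Outcome (6, 6)

Work:
Stage 3: P1 chooses H (6 vs 3)
Stage 2: P2: F->3, A->6 (anticipating H). Choose A
Stage 1: P1: O->2, E->6 (anticipating A, H). Choose E
SPE path: E -> A -> H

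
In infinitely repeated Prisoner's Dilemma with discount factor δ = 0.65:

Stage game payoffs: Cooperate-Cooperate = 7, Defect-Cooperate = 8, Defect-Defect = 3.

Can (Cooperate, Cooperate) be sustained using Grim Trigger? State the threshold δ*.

δ* = 0.2; since δ = 0.65 ≥ 0.2, cooperation can be sustained

Work:
For Grim Trigger:
Cooperate forever: 7/(1-δ)
Defect then punished: 8 + 3·δ/(1-δ)
Need: 7/(1-δ) ≥ 8 + 3·δ/(1-δ)
Solving: δ ≥ (T-R)/(T-P) = (8-7)/(8-3) = 0.2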